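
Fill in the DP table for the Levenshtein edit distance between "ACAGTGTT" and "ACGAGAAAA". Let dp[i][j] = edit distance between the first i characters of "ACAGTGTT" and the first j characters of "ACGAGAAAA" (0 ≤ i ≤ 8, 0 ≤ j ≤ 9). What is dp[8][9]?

5

   ''  A  C  G  A  G  A  A  A  A
''  0  1  2  3  4  5  6  7  8  9
 A  1  0  1  2  3  4  5  6  7  8
 C  2  1  0  1  2  3  4  5  6  7
 A  3  2  1  1  1  2  3  4  5  6
 G  4  3  2  1  2  1  2  3  4  5
 T  5  4  3  2  2  2  2  3  4  5
 G  6  5  4  3  3  2  3  3  4  5
 T  7  6  5  4  4  3  3  4  4  5
 T  8  7  6  5  5  4  4  4  5  5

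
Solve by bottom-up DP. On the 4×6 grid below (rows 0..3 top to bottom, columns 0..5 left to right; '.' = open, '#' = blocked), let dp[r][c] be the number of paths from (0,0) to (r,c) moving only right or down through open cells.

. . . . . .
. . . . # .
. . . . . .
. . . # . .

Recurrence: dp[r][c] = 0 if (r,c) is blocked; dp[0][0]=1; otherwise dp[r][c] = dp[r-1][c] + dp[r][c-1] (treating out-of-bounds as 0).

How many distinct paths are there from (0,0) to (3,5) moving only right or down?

r\c   0   1   2   3   4   5
  0   1   1   1   1   1   1
  1   1   2   3   4   0   1
  2   1   3   6  10  10  11
  3   1   4  10   0  10  21

21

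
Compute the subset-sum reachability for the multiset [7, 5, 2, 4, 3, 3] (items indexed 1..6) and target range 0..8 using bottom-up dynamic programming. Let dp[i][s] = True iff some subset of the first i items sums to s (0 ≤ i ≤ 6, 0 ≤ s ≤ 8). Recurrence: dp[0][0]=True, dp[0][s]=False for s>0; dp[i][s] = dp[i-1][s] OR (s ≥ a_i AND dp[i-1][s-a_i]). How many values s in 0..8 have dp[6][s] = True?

8

i\s   0   1   2   3   4   5   6   7   8
  0   T   F   F   F   F   F   F   F   F
  1   T   F   F   F   F   F   F   T   F
  2   T   F   F   F   F   T   F   T   F
  3   T   F   T   F   F   T   F   T   F
  4   T   F   T   F   T   T   T   T   F
  5   T   F   T   T   T   T   T   T   T
  6   T   F   T   T   T   T   T   T   T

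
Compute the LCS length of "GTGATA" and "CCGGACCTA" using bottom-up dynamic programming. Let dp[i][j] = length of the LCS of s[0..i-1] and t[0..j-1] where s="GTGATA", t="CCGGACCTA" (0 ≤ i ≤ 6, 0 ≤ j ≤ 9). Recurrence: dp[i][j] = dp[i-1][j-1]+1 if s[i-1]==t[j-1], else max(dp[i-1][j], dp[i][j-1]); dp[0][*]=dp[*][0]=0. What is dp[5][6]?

3

   ''  C  C  G  G  A  C  C  T  A
''  0  0  0  0  0  0  0  0  0  0
 G  0  0  0  1  1  1  1  1  1  1
 T  0  0  0  1  1  1  1  1  2  2
 G  0  0  0  1  2  2  2  2  2  2
 A  0  0  0  1  2  3  3  3  3  3
 T  0  0  0  1  2  3  3  3  4  4
 A  0  0  0  1  2  3  3  3  4  5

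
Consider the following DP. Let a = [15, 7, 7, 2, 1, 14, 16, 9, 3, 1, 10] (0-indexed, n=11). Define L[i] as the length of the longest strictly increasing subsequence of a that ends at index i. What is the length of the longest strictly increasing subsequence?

   i    0    1    2    3    4    5    6    7    8    9   10
a[i]   15    7    7    2    1   14   16    9    3    1   10
L[i]    1    1    1    1    1    2    3    2    2    1    3

3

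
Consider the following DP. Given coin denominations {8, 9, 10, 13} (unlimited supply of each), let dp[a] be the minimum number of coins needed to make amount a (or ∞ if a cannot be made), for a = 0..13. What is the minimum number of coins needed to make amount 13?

 a  0  1  2  3  4  5  6  7  8  9 10 11 12 13
dp  0  -  -  -  -  -  -  -  1  1  1  -  -  1
(- denotes ∞ / unreachable)

1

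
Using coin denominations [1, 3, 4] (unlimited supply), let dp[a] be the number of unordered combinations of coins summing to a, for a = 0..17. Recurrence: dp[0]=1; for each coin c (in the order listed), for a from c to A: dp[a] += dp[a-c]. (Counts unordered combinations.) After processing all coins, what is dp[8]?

6

after  coin     0     1     2     3     4     5     6     7     8     9    10    11    12    13    14    15    16    17
          1     1     1     1     1     1     1     1     1     1     1     1     1     1     1     1     1     1     1
          3     1     1     1     2     2     2     3     3     3     4     4     4     5     5     5     6     6     6
          4     1     1     1     2     3     3     4     5     6     7     8     9    11    12    13    15    17    18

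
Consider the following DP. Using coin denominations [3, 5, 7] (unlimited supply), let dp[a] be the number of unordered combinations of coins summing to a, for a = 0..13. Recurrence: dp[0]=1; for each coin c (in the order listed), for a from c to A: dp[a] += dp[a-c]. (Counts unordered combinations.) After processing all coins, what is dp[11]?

after  coin     0     1     2     3     4     5     6     7     8     9    10    11    12    13
          3     1     0     0     1     0     0     1     0     0     1     0     0     1     0
          5     1     0     0     1     0     1     1     0     1     1     1     1     1     1
          7     1     0     0     1     0     1     1     1     1     1     2     1     2     2

1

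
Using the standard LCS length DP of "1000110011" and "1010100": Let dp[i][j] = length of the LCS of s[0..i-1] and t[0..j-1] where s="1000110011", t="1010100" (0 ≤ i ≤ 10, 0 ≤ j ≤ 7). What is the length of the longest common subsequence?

   ''  1  0  1  0  1  0  0
''  0  0  0  0  0  0  0  0
 1  0  1  1  1  1  1  1  1
 0  0  1  2  2  2  2  2  2
 0  0  1  2  2  3  3  3  3
 0  0  1  2  2  3  3  4  4
 1  0  1  2  3  3  4  4  4
 1  0  1  2  3  3  4  4  4
 0  0  1  2  3  4  4  5  5
 0  0  1  2  3  4  4  5  6
 1  0  1  2  3  4  5  5  6
 1  0  1  2  3  4  5  5  6

6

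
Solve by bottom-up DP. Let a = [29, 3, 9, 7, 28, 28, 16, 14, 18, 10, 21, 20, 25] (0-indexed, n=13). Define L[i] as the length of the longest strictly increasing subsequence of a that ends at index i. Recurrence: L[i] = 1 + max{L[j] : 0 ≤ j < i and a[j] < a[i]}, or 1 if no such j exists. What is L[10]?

5

   i    0    1    2    3    4    5    6    7    8    9   10   11   12
a[i]   29    3    9    7   28   28   16   14   18   10   21   20   25
L[i]    1    1    2    2    3    3    3    3    4    3    5    5    6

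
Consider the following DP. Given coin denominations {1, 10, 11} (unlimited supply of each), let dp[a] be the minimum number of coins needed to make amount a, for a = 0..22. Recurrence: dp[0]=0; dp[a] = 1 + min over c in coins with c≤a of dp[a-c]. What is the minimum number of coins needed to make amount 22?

2

 a  0  1  2  3  4  5  6  7  8  9 10 11 12 13 14 15 16 17 18 19 20 21 22
dp  0  1  2  3  4  5  6  7  8  9  1  1  2  3  4  5  6  7  8  9  2  2  2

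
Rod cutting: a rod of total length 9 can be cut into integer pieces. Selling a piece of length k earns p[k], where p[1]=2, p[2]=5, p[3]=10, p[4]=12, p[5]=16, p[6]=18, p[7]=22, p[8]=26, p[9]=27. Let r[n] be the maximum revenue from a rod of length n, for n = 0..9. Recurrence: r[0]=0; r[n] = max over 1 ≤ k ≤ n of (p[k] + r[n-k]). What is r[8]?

26

   n    0    1    2    3    4    5    6    7    8    9
r[n]    0    2    5   10   12   16   20   22   26   30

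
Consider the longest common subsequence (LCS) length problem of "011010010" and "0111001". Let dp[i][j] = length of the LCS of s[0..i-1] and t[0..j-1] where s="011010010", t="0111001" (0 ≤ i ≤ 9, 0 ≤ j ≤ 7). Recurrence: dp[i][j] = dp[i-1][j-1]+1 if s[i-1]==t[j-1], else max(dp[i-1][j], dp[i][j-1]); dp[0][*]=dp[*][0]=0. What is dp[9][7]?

7

   ''  0  1  1  1  0  0  1
''  0  0  0  0  0  0  0  0
 0  0  1  1  1  1  1  1  1
 1  0  1  2  2  2  2  2  2
 1  0  1  2  3  3  3  3  3
 0  0  1  2  3  3  4  4  4
 1  0  1  2  3  4  4  4  5
 0  0  1  2  3  4  5  5  5
 0  0  1  2  3  4  5  6  6
 1  0  1  2  3  4  5  6  7
 0  0  1  2  3  4  5  6  7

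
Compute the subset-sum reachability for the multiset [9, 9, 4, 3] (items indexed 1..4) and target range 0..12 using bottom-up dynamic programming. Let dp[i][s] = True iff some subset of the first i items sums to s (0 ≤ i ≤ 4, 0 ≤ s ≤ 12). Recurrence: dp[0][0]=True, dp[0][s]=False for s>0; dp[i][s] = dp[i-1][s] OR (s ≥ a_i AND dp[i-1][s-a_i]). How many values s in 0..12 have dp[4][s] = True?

i\s   0   1   2   3   4   5   6   7   8   9  10  11  12
  0   T   F   F   F   F   F   F   F   F   F   F   F   F
  1   T   F   F   F   F   F   F   F   F   T   F   F   F
  2   T   F   F   F   F   F   F   F   F   T   F   F   F
  3   T   F   F   F   T   F   F   F   F   T   F   F   F
  4   T   F   F   T   T   F   F   T   F   T   F   F   T

6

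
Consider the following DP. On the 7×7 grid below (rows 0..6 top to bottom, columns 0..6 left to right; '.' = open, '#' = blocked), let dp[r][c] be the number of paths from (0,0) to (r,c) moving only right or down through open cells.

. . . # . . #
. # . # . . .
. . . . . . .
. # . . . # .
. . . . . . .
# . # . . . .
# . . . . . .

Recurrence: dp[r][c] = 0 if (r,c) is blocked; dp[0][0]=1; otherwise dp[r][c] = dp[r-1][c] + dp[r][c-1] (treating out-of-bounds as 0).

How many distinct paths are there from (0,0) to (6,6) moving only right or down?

109

r\c   0   1   2   3   4   5   6
  0   1   1   1   0   0   0   0
  1   1   0   1   0   0   0   0
  2   1   1   2   2   2   2   2
  3   1   0   2   4   6   0   2
  4   1   1   3   7  13  13  15
  5   0   1   0   7  20  33  48
  6   0   1   1   8  28  61 109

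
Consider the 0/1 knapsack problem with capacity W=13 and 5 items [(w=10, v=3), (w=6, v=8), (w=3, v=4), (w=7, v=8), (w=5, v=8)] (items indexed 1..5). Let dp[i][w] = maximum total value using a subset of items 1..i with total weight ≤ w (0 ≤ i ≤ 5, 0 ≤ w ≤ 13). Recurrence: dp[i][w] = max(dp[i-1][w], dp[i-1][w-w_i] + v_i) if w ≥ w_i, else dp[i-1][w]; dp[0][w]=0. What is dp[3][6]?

i\w   0   1   2   3   4   5   6   7   8   9  10  11  12  13
  0   0   0   0   0   0   0   0   0   0   0   0   0   0   0
  1   0   0   0   0   0   0   0   0   0   0   3   3   3   3
  2   0   0   0   0   0   0   8   8   8   8   8   8   8   8
  3   0   0   0   4   4   4   8   8   8  12  12  12  12  12
  4   0   0   0   4   4   4   8   8   8  12  12  12  12  16
  5   0   0   0   4   4   8   8   8  12  12  12  16  16  16

8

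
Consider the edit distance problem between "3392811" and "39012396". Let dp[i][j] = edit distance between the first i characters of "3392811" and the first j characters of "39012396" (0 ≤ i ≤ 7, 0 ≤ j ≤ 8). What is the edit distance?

6

   ''  3  9  0  1  2  3  9  6
''  0  1  2  3  4  5  6  7  8
 3  1  0  1  2  3  4  5  6  7
 3  2  1  1  2  3  4  4  5  6
 9  3  2  1  2  3  4  5  4  5
 2  4  3  2  2  3  3  4  5  5
 8  5  4  3  3  3  4  4  5  6
 1  6  5  4  4  3  4  5  5  6
 1  7  6  5  5  4  4  5  6  6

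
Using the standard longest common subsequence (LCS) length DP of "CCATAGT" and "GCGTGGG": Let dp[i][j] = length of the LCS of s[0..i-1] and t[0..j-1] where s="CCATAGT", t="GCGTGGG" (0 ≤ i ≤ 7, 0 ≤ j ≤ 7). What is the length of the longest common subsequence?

3

   ''  G  C  G  T  G  G  G
''  0  0  0  0  0  0  0  0
 C  0  0  1  1  1  1  1  1
 C  0  0  1  1  1  1  1  1
 A  0  0  1  1  1  1  1  1
 T  0  0  1  1  2  2  2  2
 A  0  0  1  1  2  2  2  2
 G  0  1  1  2  2  3  3  3
 T  0  1  1  2  3  3  3  3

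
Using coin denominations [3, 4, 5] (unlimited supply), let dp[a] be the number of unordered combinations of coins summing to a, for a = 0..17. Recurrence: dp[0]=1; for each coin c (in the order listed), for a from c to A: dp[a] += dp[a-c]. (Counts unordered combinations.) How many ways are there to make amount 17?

4

after  coin     0     1     2     3     4     5     6     7     8     9    10    11    12    13    14    15    16    17
          3     1     0     0     1     0     0     1     0     0     1     0     0     1     0     0     1     0     0
          4     1     0     0     1     1     0     1     1     1     1     1     1     2     1     1     2     2     1
          5     1     0     0     1     1     1     1     1     2     2     2     2     3     3     3     4     4     4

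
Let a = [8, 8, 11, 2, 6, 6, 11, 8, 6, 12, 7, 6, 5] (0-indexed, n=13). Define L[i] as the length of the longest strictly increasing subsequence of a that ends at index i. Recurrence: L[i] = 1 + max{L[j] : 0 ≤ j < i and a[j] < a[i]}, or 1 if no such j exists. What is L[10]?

   i    0    1    2    3    4    5    6    7    8    9   10   11   12
a[i]    8    8   11    2    6    6   11    8    6   12    7    6    5
L[i]    1    1    2    1    2    2    3    3    2    4    3    2    2

3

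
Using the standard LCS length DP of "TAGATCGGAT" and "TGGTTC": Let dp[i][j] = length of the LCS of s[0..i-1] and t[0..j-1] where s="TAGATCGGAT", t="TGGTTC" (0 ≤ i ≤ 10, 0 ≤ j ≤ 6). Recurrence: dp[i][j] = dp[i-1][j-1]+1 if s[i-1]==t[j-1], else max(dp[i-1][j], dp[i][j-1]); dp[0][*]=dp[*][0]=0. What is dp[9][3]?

   ''  T  G  G  T  T  C
''  0  0  0  0  0  0  0
 T  0  1  1  1  1  1  1
 A  0  1  1  1  1  1  1
 G  0  1  2  2  2  2  2
 A  0  1  2  2  2  2  2
 T  0  1  2  2  3  3  3
 C  0  1  2  2  3  3  4
 G  0  1  2  3  3  3  4
 G  0  1  2  3  3  3  4
 A  0  1  2  3  3  3  4
 T  0  1  2  3  4  4  4

3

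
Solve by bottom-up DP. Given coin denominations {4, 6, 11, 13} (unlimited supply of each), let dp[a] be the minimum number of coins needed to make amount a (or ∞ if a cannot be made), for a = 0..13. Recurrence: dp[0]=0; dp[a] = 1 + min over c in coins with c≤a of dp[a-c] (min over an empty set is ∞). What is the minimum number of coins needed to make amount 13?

1

 a  0  1  2  3  4  5  6  7  8  9 10 11 12 13
dp  0  -  -  -  1  -  1  -  2  -  2  1  2  1
(- denotes ∞ / unreachable)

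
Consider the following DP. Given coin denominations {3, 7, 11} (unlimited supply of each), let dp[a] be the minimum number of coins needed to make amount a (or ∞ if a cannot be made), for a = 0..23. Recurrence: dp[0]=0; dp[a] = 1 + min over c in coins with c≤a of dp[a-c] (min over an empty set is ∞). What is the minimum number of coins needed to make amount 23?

 a  0  1  2  3  4  5  6  7  8  9 10 11 12 13 14 15 16 17 18 19 20 21 22 23
dp  0  -  -  1  -  -  2  1  -  3  2  1  4  3  2  5  4  3  2  5  4  3  2  5
(- denotes ∞ / unreachable)

5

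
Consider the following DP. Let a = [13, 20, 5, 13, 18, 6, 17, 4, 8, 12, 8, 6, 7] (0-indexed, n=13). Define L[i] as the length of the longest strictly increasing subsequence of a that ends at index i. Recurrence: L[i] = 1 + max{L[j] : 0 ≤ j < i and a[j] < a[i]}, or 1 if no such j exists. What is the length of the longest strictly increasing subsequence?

4

   i    0    1    2    3    4    5    6    7    8    9   10   11   12
a[i]   13   20    5   13   18    6   17    4    8   12    8    6    7
L[i]    1    2    1    2    3    2    3    1    3    4    3    2    3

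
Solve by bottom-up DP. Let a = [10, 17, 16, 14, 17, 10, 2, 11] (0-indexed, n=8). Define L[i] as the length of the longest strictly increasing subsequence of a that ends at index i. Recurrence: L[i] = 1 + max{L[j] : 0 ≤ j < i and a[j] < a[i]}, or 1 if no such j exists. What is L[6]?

   i    0    1    2    3    4    5    6    7
a[i]   10   17   16   14   17   10    2   11
L[i]    1    2    2    2    3    1    1    2

1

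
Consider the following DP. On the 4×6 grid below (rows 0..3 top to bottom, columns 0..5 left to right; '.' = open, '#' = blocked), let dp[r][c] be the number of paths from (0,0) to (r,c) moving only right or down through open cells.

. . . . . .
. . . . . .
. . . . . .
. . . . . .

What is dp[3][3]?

r\c   0   1   2   3   4   5
  0   1   1   1   1   1   1
  1   1   2   3   4   5   6
  2   1   3   6  10  15  21
  3   1   4  10  20  35  56

20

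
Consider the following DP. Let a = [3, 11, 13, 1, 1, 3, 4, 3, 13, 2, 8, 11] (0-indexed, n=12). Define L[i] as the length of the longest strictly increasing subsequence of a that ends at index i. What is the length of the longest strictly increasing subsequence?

5

   i    0    1    2    3    4    5    6    7    8    9   10   11
a[i]    3   11   13    1    1    3    4    3   13    2    8   11
L[i]    1    2    3    1    1    2    3    2    4    2    4    5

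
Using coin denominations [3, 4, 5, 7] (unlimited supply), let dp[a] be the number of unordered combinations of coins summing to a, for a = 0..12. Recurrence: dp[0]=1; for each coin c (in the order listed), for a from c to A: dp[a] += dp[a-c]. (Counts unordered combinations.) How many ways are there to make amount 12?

4

after  coin     0     1     2     3     4     5     6     7     8     9    10    11    12
          3     1     0     0     1     0     0     1     0     0     1     0     0     1
          4     1     0     0     1     1     0     1     1     1     1     1     1     2
          5     1     0     0     1     1     1     1     1     2     2     2     2     3
          7     1     0     0     1     1     1     1     2     2     2     3     3     4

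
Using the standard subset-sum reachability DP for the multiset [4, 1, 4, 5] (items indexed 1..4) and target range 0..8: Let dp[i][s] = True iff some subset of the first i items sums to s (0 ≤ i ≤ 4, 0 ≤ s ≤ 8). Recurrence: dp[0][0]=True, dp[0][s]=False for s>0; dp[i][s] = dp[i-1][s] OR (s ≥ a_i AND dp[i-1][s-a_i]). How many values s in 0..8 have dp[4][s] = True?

i\s   0   1   2   3   4   5   6   7   8
  0   T   F   F   F   F   F   F   F   F
  1   T   F   F   F   T   F   F   F   F
  2   T   T   F   F   T   T   F   F   F
  3   T   T   F   F   T   T   F   F   T
  4   T   T   F   F   T   T   T   F   T

6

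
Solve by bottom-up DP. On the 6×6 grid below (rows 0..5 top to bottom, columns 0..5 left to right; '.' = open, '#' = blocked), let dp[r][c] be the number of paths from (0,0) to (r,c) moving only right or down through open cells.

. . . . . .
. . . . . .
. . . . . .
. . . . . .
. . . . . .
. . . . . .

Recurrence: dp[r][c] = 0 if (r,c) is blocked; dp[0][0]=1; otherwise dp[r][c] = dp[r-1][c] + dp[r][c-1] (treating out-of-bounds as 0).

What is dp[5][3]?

r\c   0   1   2   3   4   5
  0   1   1   1   1   1   1
  1   1   2   3   4   5   6
  2   1   3   6  10  15  21
  3   1   4  10  20  35  56
  4   1   5  15  35  70 126
  5   1   6  21  56 126 252

56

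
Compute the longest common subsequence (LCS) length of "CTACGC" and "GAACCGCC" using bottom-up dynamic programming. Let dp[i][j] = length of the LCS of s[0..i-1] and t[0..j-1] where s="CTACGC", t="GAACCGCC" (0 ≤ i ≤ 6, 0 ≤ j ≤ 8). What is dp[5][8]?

3

   ''  G  A  A  C  C  G  C  C
''  0  0  0  0  0  0  0  0  0
 C  0  0  0  0  1  1  1  1  1
 T  0  0  0  0  1  1  1  1  1
 A  0  0  1  1  1  1  1  1  1
 C  0  0  1  1  2  2  2  2  2
 G  0  1  1  1  2  2  3  3  3
 C  0  1  1  1  2  3  3  4  4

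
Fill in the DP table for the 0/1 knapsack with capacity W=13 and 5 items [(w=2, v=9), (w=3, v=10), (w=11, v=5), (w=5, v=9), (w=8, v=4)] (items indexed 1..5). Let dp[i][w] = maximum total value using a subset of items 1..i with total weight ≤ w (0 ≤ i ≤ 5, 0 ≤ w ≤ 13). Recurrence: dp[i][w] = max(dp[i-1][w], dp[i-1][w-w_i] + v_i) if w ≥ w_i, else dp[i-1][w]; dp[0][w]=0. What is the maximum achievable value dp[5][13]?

28

i\w   0   1   2   3   4   5   6   7   8   9  10  11  12  13
  0   0   0   0   0   0   0   0   0   0   0   0   0   0   0
  1   0   0   9   9   9   9   9   9   9   9   9   9   9   9
  2   0   0   9  10  10  19  19  19  19  19  19  19  19  19
  3   0   0   9  10  10  19  19  19  19  19  19  19  19  19
  4   0   0   9  10  10  19  19  19  19  19  28  28  28  28
  5   0   0   9  10  10  19  19  19  19  19  28  28  28  28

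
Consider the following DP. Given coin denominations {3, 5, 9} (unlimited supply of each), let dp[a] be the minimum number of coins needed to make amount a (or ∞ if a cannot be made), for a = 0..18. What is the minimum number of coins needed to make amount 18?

 a  0  1  2  3  4  5  6  7  8  9 10 11 12 13 14 15 16 17 18
dp  0  -  -  1  -  1  2  -  2  1  2  3  2  3  2  3  4  3  2
(- denotes ∞ / unreachable)

2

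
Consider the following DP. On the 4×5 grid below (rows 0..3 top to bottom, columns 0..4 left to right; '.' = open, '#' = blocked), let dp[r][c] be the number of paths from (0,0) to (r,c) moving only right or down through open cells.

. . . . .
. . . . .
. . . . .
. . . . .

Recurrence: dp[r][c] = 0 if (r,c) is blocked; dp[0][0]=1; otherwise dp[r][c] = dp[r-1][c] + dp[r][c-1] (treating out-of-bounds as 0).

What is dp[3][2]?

10

r\c   0   1   2   3   4
  0   1   1   1   1   1
  1   1   2   3   4   5
  2   1   3   6  10  15
  3   1   4  10  20  35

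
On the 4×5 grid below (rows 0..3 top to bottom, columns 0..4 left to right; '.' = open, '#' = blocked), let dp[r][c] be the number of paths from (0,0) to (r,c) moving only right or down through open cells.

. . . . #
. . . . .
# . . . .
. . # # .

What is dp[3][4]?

13

r\c   0   1   2   3   4
  0   1   1   1   1   0
  1   1   2   3   4   4
  2   0   2   5   9  13
  3   0   2   0   0  13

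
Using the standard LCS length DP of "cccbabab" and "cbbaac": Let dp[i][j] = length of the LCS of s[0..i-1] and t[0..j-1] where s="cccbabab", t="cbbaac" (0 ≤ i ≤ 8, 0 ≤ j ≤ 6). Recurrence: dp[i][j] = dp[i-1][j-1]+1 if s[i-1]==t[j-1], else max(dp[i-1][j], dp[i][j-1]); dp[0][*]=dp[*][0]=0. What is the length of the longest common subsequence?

4

   ''  c  b  b  a  a  c
''  0  0  0  0  0  0  0
 c  0  1  1  1  1  1  1
 c  0  1  1  1  1  1  2
 c  0  1  1  1  1  1  2
 b  0  1  2  2  2  2  2
 a  0  1  2  2  3  3  3
 b  0  1  2  3  3  3  3
 a  0  1  2  3  4  4  4
 b  0  1  2  3  4  4  4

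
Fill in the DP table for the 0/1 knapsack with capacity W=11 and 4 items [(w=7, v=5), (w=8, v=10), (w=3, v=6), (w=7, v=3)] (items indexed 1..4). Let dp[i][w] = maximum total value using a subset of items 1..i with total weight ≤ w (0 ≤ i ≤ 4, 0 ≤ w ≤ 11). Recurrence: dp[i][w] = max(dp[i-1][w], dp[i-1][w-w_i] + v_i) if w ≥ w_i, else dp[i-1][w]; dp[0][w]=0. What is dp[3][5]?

6

i\w   0   1   2   3   4   5   6   7   8   9  10  11
  0   0   0   0   0   0   0   0   0   0   0   0   0
  1   0   0   0   0   0   0   0   5   5   5   5   5
  2   0   0   0   0   0   0   0   5  10  10  10  10
  3   0   0   0   6   6   6   6   6  10  10  11  16
  4   0   0   0   6   6   6   6   6  10  10  11  16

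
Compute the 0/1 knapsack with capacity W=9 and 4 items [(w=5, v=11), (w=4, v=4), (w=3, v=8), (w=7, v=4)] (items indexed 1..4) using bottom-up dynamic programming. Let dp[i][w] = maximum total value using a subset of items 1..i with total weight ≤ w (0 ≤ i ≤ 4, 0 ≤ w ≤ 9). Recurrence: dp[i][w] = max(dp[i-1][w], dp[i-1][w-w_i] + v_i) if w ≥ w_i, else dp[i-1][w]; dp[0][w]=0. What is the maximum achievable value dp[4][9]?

19

i\w   0   1   2   3   4   5   6   7   8   9
  0   0   0   0   0   0   0   0   0   0   0
  1   0   0   0   0   0  11  11  11  11  11
  2   0   0   0   0   4  11  11  11  11  15
  3   0   0   0   8   8  11  11  12  19  19
  4   0   0   0   8   8  11  11  12  19  19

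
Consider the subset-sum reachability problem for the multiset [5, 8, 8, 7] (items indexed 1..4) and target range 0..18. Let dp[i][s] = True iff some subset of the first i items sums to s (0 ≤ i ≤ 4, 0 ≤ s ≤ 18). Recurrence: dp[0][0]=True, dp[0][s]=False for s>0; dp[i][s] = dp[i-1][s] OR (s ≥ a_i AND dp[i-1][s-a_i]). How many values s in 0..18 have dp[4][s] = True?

8

i\s   0   1   2   3   4   5   6   7   8   9  10  11  12  13  14  15  16  17  18
  0   T   F   F   F   F   F   F   F   F   F   F   F   F   F   F   F   F   F   F
  1   T   F   F   F   F   T   F   F   F   F   F   F   F   F   F   F   F   F   F
  2   T   F   F   F   F   T   F   F   T   F   F   F   F   T   F   F   F   F   F
  3   T   F   F   F   F   T   F   F   T   F   F   F   F   T   F   F   T   F   F
  4   T   F   F   F   F   T   F   T   T   F   F   F   T   T   F   T   T   F   F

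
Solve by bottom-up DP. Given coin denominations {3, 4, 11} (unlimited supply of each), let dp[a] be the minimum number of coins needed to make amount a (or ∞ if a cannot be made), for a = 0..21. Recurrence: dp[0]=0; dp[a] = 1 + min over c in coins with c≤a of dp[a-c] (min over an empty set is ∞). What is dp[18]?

3

 a  0  1  2  3  4  5  6  7  8  9 10 11 12 13 14 15 16 17 18 19 20 21
dp  0  -  -  1  1  -  2  2  2  3  3  1  3  4  2  2  4  3  3  3  4  4
(- denotes ∞ / unreachable)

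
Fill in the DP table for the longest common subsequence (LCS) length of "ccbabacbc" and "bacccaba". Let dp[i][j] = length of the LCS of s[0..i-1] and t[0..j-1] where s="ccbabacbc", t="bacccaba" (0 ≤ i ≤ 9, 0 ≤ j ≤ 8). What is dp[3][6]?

2

   ''  b  a  c  c  c  a  b  a
''  0  0  0  0  0  0  0  0  0
 c  0  0  0  1  1  1  1  1  1
 c  0  0  0  1  2  2  2  2  2
 b  0  1  1  1  2  2  2  3  3
 a  0  1  2  2  2  2  3  3  4
 b  0  1  2  2  2  2  3  4  4
 a  0  1  2  2  2  2  3  4  5
 c  0  1  2  3  3  3  3  4  5
 b  0  1  2  3  3  3  3  4  5
 c  0  1  2  3  4  4  4  4  5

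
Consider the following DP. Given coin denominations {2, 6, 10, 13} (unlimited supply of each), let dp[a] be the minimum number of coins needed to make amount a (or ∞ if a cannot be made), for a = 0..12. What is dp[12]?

2

 a  0  1  2  3  4  5  6  7  8  9 10 11 12
dp  0  -  1  -  2  -  1  -  2  -  1  -  2
(- denotes ∞ / unreachable)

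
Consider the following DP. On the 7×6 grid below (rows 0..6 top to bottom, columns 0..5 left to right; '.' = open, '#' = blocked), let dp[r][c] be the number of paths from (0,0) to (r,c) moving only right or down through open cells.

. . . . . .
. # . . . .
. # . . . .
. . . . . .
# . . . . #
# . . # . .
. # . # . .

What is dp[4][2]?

3

r\c   0   1   2   3   4   5
  0   1   1   1   1   1   1
  1   1   0   1   2   3   4
  2   1   0   1   3   6  10
  3   1   1   2   5  11  21
  4   0   1   3   8  19   0
  5   0   1   4   0  19  19
  6   0   0   4   0  19  38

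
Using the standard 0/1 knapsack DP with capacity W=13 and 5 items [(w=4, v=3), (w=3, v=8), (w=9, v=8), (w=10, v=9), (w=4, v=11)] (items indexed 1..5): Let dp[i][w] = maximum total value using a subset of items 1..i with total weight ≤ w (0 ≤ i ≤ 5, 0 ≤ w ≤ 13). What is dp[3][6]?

i\w   0   1   2   3   4   5   6   7   8   9  10  11  12  13
  0   0   0   0   0   0   0   0   0   0   0   0   0   0   0
  1   0   0   0   0   3   3   3   3   3   3   3   3   3   3
  2   0   0   0   8   8   8   8  11  11  11  11  11  11  11
  3   0   0   0   8   8   8   8  11  11  11  11  11  16  16
  4   0   0   0   8   8   8   8  11  11  11  11  11  16  17
  5   0   0   0   8  11  11  11  19  19  19  19  22  22  22

8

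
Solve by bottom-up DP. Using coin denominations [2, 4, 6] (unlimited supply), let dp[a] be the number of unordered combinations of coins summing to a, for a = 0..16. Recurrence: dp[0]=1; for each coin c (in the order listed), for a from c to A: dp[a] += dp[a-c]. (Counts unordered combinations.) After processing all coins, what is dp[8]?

4

after  coin     0     1     2     3     4     5     6     7     8     9    10    11    12    13    14    15    16
          2     1     0     1     0     1     0     1     0     1     0     1     0     1     0     1     0     1
          4     1     0     1     0     2     0     2     0     3     0     3     0     4     0     4     0     5
          6     1     0     1     0     2     0     3     0     4     0     5     0     7     0     8     0    10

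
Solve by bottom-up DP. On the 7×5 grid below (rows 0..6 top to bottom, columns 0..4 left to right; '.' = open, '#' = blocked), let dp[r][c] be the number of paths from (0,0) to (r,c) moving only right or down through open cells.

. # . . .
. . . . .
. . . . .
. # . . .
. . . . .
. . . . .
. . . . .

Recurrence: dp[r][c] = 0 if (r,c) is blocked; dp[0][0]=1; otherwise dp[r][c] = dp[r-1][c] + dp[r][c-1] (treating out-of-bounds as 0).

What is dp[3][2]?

r\c   0   1   2   3   4
  0   1   0   0   0   0
  1   1   1   1   1   1
  2   1   2   3   4   5
  3   1   0   3   7  12
  4   1   1   4  11  23
  5   1   2   6  17  40
  6   1   3   9  26  66

3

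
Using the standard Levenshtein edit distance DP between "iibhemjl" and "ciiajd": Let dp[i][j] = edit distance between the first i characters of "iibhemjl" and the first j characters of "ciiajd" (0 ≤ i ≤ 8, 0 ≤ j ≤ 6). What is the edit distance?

6

   ''  c  i  i  a  j  d
''  0  1  2  3  4  5  6
 i  1  1  1  2  3  4  5
 i  2  2  1  1  2  3  4
 b  3  3  2  2  2  3  4
 h  4  4  3  3  3  3  4
 e  5  5  4  4  4  4  4
 m  6  6  5  5  5  5  5
 j  7  7  6  6  6  5  6
 l  8  8  7  7  7  6  6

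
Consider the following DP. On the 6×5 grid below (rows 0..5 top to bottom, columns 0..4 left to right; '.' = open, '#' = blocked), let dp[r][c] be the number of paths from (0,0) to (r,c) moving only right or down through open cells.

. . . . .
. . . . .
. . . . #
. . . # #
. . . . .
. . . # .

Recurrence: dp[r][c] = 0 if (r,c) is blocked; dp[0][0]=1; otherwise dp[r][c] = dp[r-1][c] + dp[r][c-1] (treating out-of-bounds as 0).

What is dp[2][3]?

r\c   0   1   2   3   4
  0   1   1   1   1   1
  1   1   2   3   4   5
  2   1   3   6  10   0
  3   1   4  10   0   0
  4   1   5  15  15  15
  5   1   6  21   0  15

10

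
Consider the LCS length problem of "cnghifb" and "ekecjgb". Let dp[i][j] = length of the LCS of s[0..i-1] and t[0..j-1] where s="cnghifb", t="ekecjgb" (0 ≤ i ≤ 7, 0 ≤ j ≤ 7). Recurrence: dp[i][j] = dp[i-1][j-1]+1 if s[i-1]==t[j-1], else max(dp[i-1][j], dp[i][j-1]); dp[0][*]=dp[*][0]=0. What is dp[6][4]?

   ''  e  k  e  c  j  g  b
''  0  0  0  0  0  0  0  0
 c  0  0  0  0  1  1  1  1
 n  0  0  0  0  1  1  1  1
 g  0  0  0  0  1  1  2  2
 h  0  0  0  0  1  1  2  2
 i  0  0  0  0  1  1  2  2
 f  0  0  0  0  1  1  2  2
 b  0  0  0  0  1  1  2  3

1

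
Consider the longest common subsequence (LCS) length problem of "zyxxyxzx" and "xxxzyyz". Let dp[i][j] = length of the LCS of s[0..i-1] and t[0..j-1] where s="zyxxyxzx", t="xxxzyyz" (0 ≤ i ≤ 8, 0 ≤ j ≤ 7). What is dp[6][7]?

3

   ''  x  x  x  z  y  y  z
''  0  0  0  0  0  0  0  0
 z  0  0  0  0  1  1  1  1
 y  0  0  0  0  1  2  2  2
 x  0  1  1  1  1  2  2  2
 x  0  1  2  2  2  2  2  2
 y  0  1  2  2  2  3  3  3
 x  0  1  2  3  3  3  3  3
 z  0  1  2  3  4  4  4  4
 x  0  1  2  3  4  4  4  4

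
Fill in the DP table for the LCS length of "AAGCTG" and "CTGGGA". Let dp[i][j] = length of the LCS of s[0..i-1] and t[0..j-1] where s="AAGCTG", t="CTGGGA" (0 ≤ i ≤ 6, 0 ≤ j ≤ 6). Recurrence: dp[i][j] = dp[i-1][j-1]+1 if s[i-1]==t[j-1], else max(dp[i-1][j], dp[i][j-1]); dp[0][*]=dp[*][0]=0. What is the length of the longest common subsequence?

   ''  C  T  G  G  G  A
''  0  0  0  0  0  0  0
 A  0  0  0  0  0  0  1
 A  0  0  0  0  0  0  1
 G  0  0  0  1  1  1  1
 C  0  1  1  1  1  1  1
 T  0  1  2  2  2  2  2
 G  0  1  2  3  3  3  3

3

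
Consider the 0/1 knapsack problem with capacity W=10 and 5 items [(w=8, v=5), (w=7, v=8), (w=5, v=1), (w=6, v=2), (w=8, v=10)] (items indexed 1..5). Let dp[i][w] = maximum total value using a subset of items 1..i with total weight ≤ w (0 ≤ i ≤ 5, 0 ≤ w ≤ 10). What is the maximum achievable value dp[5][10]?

i\w   0   1   2   3   4   5   6   7   8   9  10
  0   0   0   0   0   0   0   0   0   0   0   0
  1   0   0   0   0   0   0   0   0   5   5   5
  2   0   0   0   0   0   0   0   8   8   8   8
  3   0   0   0   0   0   1   1   8   8   8   8
  4   0   0   0   0   0   1   2   8   8   8   8
  5   0   0   0   0   0   1   2   8  10  10  10

10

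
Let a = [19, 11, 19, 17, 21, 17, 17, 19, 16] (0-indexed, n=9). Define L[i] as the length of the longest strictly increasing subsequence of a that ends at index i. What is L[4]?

   i    0    1    2    3    4    5    6    7    8
a[i]   19   11   19   17   21   17   17   19   16
L[i]    1    1    2    2    3    2    2    3    2

3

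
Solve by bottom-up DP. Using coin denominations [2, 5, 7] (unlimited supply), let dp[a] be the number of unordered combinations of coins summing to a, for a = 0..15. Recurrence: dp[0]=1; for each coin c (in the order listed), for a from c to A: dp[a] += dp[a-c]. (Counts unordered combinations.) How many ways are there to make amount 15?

after  coin     0     1     2     3     4     5     6     7     8     9    10    11    12    13    14    15
          2     1     0     1     0     1     0     1     0     1     0     1     0     1     0     1     0
          5     1     0     1     0     1     1     1     1     1     1     2     1     2     1     2     2
          7     1     0     1     0     1     1     1     2     1     2     2     2     3     2     4     3

3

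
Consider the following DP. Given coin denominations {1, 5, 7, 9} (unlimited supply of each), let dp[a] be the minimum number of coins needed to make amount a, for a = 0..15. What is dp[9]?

 a  0  1  2  3  4  5  6  7  8  9 10 11 12 13 14 15
dp  0  1  2  3  4  1  2  1  2  1  2  3  2  3  2  3

1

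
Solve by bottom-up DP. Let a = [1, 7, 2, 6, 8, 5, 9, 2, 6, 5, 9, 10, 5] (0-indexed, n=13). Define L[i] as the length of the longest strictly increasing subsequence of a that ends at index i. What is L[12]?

3

   i    0    1    2    3    4    5    6    7    8    9   10   11   12
a[i]    1    7    2    6    8    5    9    2    6    5    9   10    5
L[i]    1    2    2    3    4    3    5    2    4    3    5    6    3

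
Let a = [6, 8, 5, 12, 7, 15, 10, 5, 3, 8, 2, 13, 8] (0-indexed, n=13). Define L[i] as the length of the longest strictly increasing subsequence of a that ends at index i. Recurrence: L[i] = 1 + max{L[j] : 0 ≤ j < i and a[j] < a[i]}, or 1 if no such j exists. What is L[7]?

1

   i    0    1    2    3    4    5    6    7    8    9   10   11   12
a[i]    6    8    5   12    7   15   10    5    3    8    2   13    8
L[i]    1    2    1    3    2    4    3    1    1    3    1    4    3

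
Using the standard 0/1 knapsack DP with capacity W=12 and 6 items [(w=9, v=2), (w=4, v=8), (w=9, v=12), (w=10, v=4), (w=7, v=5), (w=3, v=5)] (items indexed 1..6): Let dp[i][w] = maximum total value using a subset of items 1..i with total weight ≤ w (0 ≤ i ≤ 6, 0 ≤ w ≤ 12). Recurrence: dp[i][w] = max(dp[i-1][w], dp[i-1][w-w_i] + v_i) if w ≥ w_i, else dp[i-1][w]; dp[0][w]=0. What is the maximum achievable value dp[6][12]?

17

i\w   0   1   2   3   4   5   6   7   8   9  10  11  12
  0   0   0   0   0   0   0   0   0   0   0   0   0   0
  1   0   0   0   0   0   0   0   0   0   2   2   2   2
  2   0   0   0   0   8   8   8   8   8   8   8   8   8
  3   0   0   0   0   8   8   8   8   8  12  12  12  12
  4   0   0   0   0   8   8   8   8   8  12  12  12  12
  5   0   0   0   0   8   8   8   8   8  12  12  13  13
  6   0   0   0   5   8   8   8  13  13  13  13  13  17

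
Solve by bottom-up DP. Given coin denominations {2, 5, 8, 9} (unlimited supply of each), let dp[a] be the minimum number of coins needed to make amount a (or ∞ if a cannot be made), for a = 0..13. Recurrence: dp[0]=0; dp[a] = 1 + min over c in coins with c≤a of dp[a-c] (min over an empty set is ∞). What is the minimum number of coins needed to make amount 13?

 a  0  1  2  3  4  5  6  7  8  9 10 11 12 13
dp  0  -  1  -  2  1  3  2  1  1  2  2  3  2
(- denotes ∞ / unreachable)

2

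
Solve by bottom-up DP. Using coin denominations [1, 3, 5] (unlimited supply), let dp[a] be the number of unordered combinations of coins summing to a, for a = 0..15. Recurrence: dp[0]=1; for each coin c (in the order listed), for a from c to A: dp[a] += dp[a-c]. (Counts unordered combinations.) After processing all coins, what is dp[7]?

after  coin     0     1     2     3     4     5     6     7     8     9    10    11    12    13    14    15
          1     1     1     1     1     1     1     1     1     1     1     1     1     1     1     1     1
          3     1     1     1     2     2     2     3     3     3     4     4     4     5     5     5     6
          5     1     1     1     2     2     3     4     4     5     6     7     8     9    10    11    13

4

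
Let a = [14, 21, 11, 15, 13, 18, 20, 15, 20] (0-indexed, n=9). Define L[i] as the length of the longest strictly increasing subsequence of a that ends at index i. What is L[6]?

   i    0    1    2    3    4    5    6    7    8
a[i]   14   21   11   15   13   18   20   15   20
L[i]    1    2    1    2    2    3    4    3    4

4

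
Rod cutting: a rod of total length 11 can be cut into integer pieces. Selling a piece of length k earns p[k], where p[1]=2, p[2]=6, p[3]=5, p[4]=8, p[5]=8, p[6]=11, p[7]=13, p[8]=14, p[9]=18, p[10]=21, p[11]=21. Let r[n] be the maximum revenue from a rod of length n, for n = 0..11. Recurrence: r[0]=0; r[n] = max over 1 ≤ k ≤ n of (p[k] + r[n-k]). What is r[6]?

   n    0    1    2    3    4    5    6    7    8    9   10   11
r[n]    0    2    6    8   12   14   18   20   24   26   30   32

18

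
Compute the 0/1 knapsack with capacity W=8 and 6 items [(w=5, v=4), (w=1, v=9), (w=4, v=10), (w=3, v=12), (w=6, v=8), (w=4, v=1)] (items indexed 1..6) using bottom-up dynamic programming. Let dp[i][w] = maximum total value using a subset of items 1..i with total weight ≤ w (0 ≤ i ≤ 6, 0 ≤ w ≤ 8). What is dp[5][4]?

21

i\w   0   1   2   3   4   5   6   7   8
  0   0   0   0   0   0   0   0   0   0
  1   0   0   0   0   0   4   4   4   4
  2   0   9   9   9   9   9  13  13  13
  3   0   9   9   9  10  19  19  19  19
  4   0   9   9  12  21  21  21  22  31
  5   0   9   9  12  21  21  21  22  31
  6   0   9   9  12  21  21  21  22  31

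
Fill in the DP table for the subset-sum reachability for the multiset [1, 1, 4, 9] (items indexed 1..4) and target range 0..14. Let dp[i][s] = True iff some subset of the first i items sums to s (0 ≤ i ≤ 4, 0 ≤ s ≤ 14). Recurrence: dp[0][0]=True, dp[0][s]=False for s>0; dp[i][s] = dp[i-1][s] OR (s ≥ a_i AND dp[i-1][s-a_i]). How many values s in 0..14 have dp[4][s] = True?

i\s   0   1   2   3   4   5   6   7   8   9  10  11  12  13  14
  0   T   F   F   F   F   F   F   F   F   F   F   F   F   F   F
  1   T   T   F   F   F   F   F   F   F   F   F   F   F   F   F
  2   T   T   T   F   F   F   F   F   F   F   F   F   F   F   F
  3   T   T   T   F   T   T   T   F   F   F   F   F   F   F   F
  4   T   T   T   F   T   T   T   F   F   T   T   T   F   T   T

11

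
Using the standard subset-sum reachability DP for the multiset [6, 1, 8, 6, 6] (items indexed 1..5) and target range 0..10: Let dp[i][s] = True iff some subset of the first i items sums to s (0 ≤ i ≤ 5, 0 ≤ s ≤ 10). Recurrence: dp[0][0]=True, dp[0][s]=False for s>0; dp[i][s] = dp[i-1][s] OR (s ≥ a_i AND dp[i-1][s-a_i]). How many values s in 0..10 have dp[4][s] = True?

6

i\s   0   1   2   3   4   5   6   7   8   9  10
  0   T   F   F   F   F   F   F   F   F   F   F
  1   T   F   F   F   F   F   T   F   F   F   F
  2   T   T   F   F   F   F   T   T   F   F   F
  3   T   T   F   F   F   F   T   T   T   T   F
  4   T   T   F   F   F   F   T   T   T   T   F
  5   T   T   F   F   F   F   T   T   T   T   F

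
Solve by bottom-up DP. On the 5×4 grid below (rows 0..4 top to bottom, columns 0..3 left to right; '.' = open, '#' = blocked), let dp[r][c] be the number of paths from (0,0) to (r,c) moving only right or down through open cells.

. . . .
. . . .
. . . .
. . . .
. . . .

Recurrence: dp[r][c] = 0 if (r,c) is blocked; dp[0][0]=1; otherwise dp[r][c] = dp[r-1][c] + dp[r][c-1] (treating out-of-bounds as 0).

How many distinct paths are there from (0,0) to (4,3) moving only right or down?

35

r\c   0   1   2   3
  0   1   1   1   1
  1   1   2   3   4
  2   1   3   6  10
  3   1   4  10  20
  4   1   5  15  35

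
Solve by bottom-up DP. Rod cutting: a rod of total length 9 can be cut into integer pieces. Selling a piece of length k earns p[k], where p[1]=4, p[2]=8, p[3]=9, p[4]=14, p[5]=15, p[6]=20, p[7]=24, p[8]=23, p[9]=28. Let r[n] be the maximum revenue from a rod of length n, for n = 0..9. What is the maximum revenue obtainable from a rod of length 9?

   n    0    1    2    3    4    5    6    7    8    9
r[n]    0    4    8   12   16   20   24   28   32   36

36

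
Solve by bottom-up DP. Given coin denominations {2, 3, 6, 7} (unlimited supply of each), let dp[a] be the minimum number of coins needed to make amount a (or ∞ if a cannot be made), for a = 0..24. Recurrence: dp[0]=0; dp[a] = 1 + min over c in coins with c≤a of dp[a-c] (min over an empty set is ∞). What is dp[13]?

 a  0  1  2  3  4  5  6  7  8  9 10 11 12 13 14 15 16 17 18 19 20 21 22 23 24
dp  0  -  1  1  2  2  1  1  2  2  2  3  2  2  2  3  3  3  3  3  3  3  4  4  4
(- denotes ∞ / unreachable)

2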